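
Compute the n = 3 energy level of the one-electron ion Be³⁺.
-24.18791 eV

For hydrogen-like ions, the energy levels scale with Z²:
E_n = -13.6057 Z² / n² eV

For Be³⁺ (Z = 4) at n = 3:
E_3 = -13.6057 × 4² / 3²
E_3 = -13.6057 × 16 / 9
E_3 = -217.6912 / 9
E_3 = -24.18791 eV

The energy is 16 times more negative than hydrogen at the same n due to the stronger nuclear charge.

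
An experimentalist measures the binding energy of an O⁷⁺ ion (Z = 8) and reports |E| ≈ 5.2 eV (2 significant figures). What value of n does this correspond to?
n = 13

The exact energy levels follow E_n = -13.6057 Z² / n² eV with Z = 8.

The measured value (-5.2 eV) is reported to only 2 significant figures, so we must test candidate n values and see which one matches to that precision.

Candidate energies:
  n = 11:  E = -13.6057 × 8² / 11² = -7.196403 eV
  n = 12:  E = -13.6057 × 8² / 12² = -6.046978 eV
  n = 13:  E = -13.6057 × 8² / 13² = -5.152454 eV  ← matches
  n = 14:  E = -13.6057 × 8² / 14² = -4.442678 eV
  n = 15:  E = -13.6057 × 8² / 15² = -3.870066 eV

Checking against the measurement of -5.2 eV (2 sig figs), only n = 13 agrees:
E_13 = -5.152454 eV, which rounds to -5.2 eV ✓

Therefore n = 13.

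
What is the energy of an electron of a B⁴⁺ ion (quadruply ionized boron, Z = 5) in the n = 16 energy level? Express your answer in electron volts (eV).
-1.33 eV

The energy levels of a hydrogen-like atom are given by:
E_n = -13.6057 Z² / n² eV  (with Z = 5 for B⁴⁺)

For n = 16:
E_16 = -13.6057 × 5² / 16²
E_16 = -13.6057 × 25 / 256
E_16 = -1.33 eV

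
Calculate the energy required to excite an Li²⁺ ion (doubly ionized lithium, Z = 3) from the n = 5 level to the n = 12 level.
4.0477 eV

The energy levels of a hydrogen-like atom are E_n = -13.6057 Z² eV / n².

Energy at n = 5: E_5 = -13.6057 × 3² / 5² = -4.8980520 eV
Energy at n = 12: E_12 = -13.6057 × 3² / 12² = -0.8503563 eV

The excitation energy is the difference:
ΔE = E_12 - E_5
ΔE = -0.8503563 - (-4.8980520)
ΔE = 4.0477 eV

Since this is positive, energy must be absorbed (photon absorption).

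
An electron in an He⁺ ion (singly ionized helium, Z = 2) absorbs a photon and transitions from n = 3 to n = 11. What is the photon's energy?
5.60 eV

The energy levels of a hydrogen-like atom are E_n = -13.6057 Z² eV / n².

Energy at n = 3: E_3 = -13.6057 × 2² / 3² = -6.04698 eV
Energy at n = 11: E_11 = -13.6057 × 2² / 11² = -0.44978 eV

The excitation energy is the difference:
ΔE = E_11 - E_3
ΔE = -0.44978 - (-6.04698)
ΔE = 5.60 eV

Since this is positive, energy must be absorbed (photon absorption).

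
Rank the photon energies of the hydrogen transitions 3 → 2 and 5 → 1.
5 → 1

Calculate the energy for each transition:

Transition 3 → 2:
ΔE₁ = |E_2 - E_3| = |-13.6057/2² - (-13.6057/3²)|
ΔE₁ = |-3.40142500 - (-1.51174444)| = 1.88968 eV

Transition 5 → 1:
ΔE₂ = |E_1 - E_5| = |-13.6057/1² - (-13.6057/5²)|
ΔE₂ = |-13.60570000 - (-0.54422800)| = 13.06147 eV

Since 13.06147 eV > 1.88968 eV, the transition 5 → 1 emits the more energetic photon.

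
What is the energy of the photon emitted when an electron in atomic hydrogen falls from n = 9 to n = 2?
3.23 eV

The energy levels are E_n = -13.6057 eV / n².

Energy at n = 9: E_9 = -13.6057 / 9² = -0.16797 eV
Energy at n = 2: E_2 = -13.6057 / 2² = -3.40143 eV

For emission (electron falling to lower state), the photon energy is:
E_photon = E_9 - E_2 = |-0.16797 - (-3.40143)|
E_photon = 3.23 eV

This energy is carried away by the emitted photon.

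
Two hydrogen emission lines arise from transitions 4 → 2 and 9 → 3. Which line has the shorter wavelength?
4 → 2

Calculate the energy for each transition:

Transition 4 → 2:
ΔE₁ = |E_2 - E_4| = |-13.6057/2² - (-13.6057/4²)|
ΔE₁ = |-3.401425000000 - (-0.850356250000)| = 2.551068750 eV

Transition 9 → 3:
ΔE₂ = |E_3 - E_9| = |-13.6057/3² - (-13.6057/9²)|
ΔE₂ = |-1.511744444444 - (-0.167971604938)| = 1.343772840 eV

Since 2.551068750 eV > 1.343772840 eV, the transition 4 → 2 emits the more energetic photon.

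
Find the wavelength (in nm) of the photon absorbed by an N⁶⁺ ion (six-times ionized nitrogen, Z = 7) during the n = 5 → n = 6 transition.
152.159298 nm

First, find the transition energy using E_n = -13.6057 Z² / n² eV:
E_5 = -13.6057 × 7² / 5² = -26.6671720000 eV
E_6 = -13.6057 × 7² / 6² = -18.5188694444 eV

Photon energy: |ΔE| = |E_6 - E_5| = 8.1483025556 eV

Convert to wavelength using E = hc/λ with hc = 1239.84 eV·nm:
λ = hc/E = 1239.84 eV·nm / 8.1483025556 eV
λ = 152.159298 nm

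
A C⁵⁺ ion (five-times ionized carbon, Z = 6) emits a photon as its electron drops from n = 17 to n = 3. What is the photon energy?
52.72797 eV

The energy levels are E_n = -13.6057 Z² eV / n².

Energy at n = 17: E_17 = -13.6057 × 6² / 17² = -1.69482768 eV
Energy at n = 3: E_3 = -13.6057 × 6² / 3² = -54.42280000 eV

For emission (electron falling to lower state), the photon energy is:
E_photon = E_17 - E_3 = |-1.69482768 - (-54.42280000)|
E_photon = 52.72797 eV

This energy is carried away by the emitted photon.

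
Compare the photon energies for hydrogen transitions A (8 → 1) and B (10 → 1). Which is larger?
10 → 1

Calculate the energy for each transition:

Transition 8 → 1:
ΔE₁ = |E_1 - E_8| = |-13.6057/1² - (-13.6057/8²)|
ΔE₁ = |-13.6057000000 - (-0.2125890625)| = 13.3931109 eV

Transition 10 → 1:
ΔE₂ = |E_1 - E_10| = |-13.6057/1² - (-13.6057/10²)|
ΔE₂ = |-13.6057000000 - (-0.1360570000)| = 13.4696430 eV

Since 13.4696430 eV > 13.3931109 eV, the transition 10 → 1 emits the more energetic photon.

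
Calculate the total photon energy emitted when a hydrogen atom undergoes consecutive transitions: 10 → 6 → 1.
13.4696 eV

The energy levels of hydrogen are E_n = -13.6057 / n² eV.

First transition (10 → 6):
ΔE₁ = |E_6 - E_10|
ΔE₁ = |-0.3779361111 - (-0.1360570000)| = 0.2418791 eV

Second transition (6 → 1):
ΔE₂ = |E_1 - E_6|
ΔE₂ = |-13.6057000000 - (-0.3779361111)| = 13.2277639 eV

Total energy released:
E_total = ΔE₁ + ΔE₂ = 0.2418791 + 13.2277639 = 13.4696 eV

Note: This equals the direct transition 10 → 1: 13.4696 eV ✓
Energy is conserved regardless of the path taken.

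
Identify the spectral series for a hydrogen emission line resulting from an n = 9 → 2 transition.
Balmer series

The spectral series in hydrogen are named based on the final (lower) energy level:
- Lyman series: n_final = 1 (ultraviolet)
- Balmer series: n_final = 2 (visible/near-UV)
- Paschen series: n_final = 3 (infrared)
- Brackett series: n_final = 4 (infrared)
- Pfund series: n_final = 5 (far infrared)

Since this transition ends at n = 2, it belongs to the Balmer series.

For reference, this 9 → 2 line has photon energy
ΔE = 13.6057 eV × (1/2² - 1/9²) = 3.233453395 eV,
corresponding to wavelength λ = hc/ΔE = 1239.84 eV·nm / 3.233453395 eV = 383.44143 nm in the visible/near-UV region.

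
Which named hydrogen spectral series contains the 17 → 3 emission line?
Paschen series

The spectral series in hydrogen are named based on the final (lower) energy level:
- Lyman series: n_final = 1 (ultraviolet)
- Balmer series: n_final = 2 (visible/near-UV)
- Paschen series: n_final = 3 (infrared)
- Brackett series: n_final = 4 (infrared)
- Pfund series: n_final = 5 (far infrared)

Since this transition ends at n = 3, it belongs to the Paschen series.

For reference, this 17 → 3 line has photon energy
ΔE = 13.6057 eV × (1/3² - 1/17²) = 1.464665898 eV,
corresponding to wavelength λ = hc/ΔE = 1239.84 eV·nm / 1.464665898 eV = 846.50022 nm in the infrared region.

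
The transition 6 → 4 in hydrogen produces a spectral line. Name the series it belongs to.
Brackett series

The spectral series in hydrogen are named based on the final (lower) energy level:
- Lyman series: n_final = 1 (ultraviolet)
- Balmer series: n_final = 2 (visible/near-UV)
- Paschen series: n_final = 3 (infrared)
- Brackett series: n_final = 4 (infrared)
- Pfund series: n_final = 5 (far infrared)

Since this transition ends at n = 4, it belongs to the Brackett series.

For reference, this 6 → 4 line has photon energy
ΔE = 13.6057 eV × (1/4² - 1/6²) = 0.47242014 eV,
corresponding to wavelength λ = hc/ΔE = 1239.84 eV·nm / 0.47242014 eV = 2624.44 nm in the infrared region.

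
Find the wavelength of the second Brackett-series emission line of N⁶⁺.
53.5601 nm

The lines of a series are numbered from the longest wavelength (smallest ΔE) outward; the second line is the transition from n = n_f + 2 to n_f.
The Brackett series has all transitions ending at n_f = 4.

For N⁶⁺ (Z = 7), the second line (β-line) is the jump from n = 6 to n = 4:
E_6 = -13.6057 × 7² / 6² = -18.518869 eV
E_4 = -13.6057 × 7² / 4² = -41.667456 eV
ΔE = E_6 - E_4 = 23.148587 eV

λ = hc/E = 1239.84 eV·nm / 23.148587 eV
λ = 53.5601 nm

This is the β-line of the Brackett series in N⁶⁺.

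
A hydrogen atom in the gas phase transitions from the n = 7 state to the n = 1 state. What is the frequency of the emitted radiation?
3.22270e+15 Hz

First, find the transition energy:
E_7 = -13.6057 / 7² = -0.2776673 eV
E_1 = -13.6057 / 1² = -13.6057000 eV
|ΔE| = |E_1 - E_7| = 13.3280327 eV

Convert to Joules: E = 13.3280327 eV × (1.602177 × 10⁻¹⁹ J/eV) = 2.1353867e-18 J

Using E = hf:
f = E/h = 2.1353867e-18 J / (6.62607 × 10⁻³⁴ J·s)
f = 3.22270e+15 Hz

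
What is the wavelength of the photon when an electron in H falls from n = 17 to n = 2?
369.62193 nm

First, find the transition energy using E_n = -13.6057 / n² eV:
E_17 = -13.6057 / 17² = -0.047078547 eV
E_2 = -13.6057 / 2² = -3.401425000 eV

Photon energy: |ΔE| = |E_2 - E_17| = 3.354346453 eV

Convert to wavelength using E = hc/λ with hc = 1239.84 eV·nm:
λ = hc/E = 1239.84 eV·nm / 3.354346453 eV
λ = 369.62193 nm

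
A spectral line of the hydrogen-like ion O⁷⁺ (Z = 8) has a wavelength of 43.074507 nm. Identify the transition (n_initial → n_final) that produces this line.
n = 12 → n = 5

First, find the photon energy from the wavelength (hc = 1239.84 eV·nm):
E = hc/λ = 1239.84 eV·nm / 43.074507 nm = 28.783614 eV

The energy levels of O⁷⁺ satisfy E_n = -13.6057 × 8² / n² eV, so an emission n_i → n_f releases
ΔE = 13.6057 × 8² × (1/n_f² − 1/n_i²) eV.

Setting ΔE equal to the photon energy:
1/n_f² − 1/n_i² = 28.783614 / (13.6057 × 8²) = 0.033055555

Since 1/n_i² must be positive, we need 1/n_f² > 0.033055555, i.e. n_f ≤ 5. For each allowed n_f, solve n_i = (1/n_f² − 0.033055555)^(−1/2) and check whether it is a whole number:
  n_f = 1: 1/n_i² = 1.000000000 − 0.033055555 = 0.966944445 → n_i = 1.017  (not an integer) ✗
  n_f = 2: 1/n_i² = 0.250000000 − 0.033055555 = 0.216944445 → n_i = 2.147  (not an integer) ✗
  n_f = 3: 1/n_i² = 0.111111111 − 0.033055555 = 0.078055556 → n_i = 3.579  (not an integer) ✗
  n_f = 4: 1/n_i² = 0.062500000 − 0.033055555 = 0.029444445 → n_i = 5.828  (not an integer) ✗
  n_f = 5: 1/n_i² = 0.040000000 − 0.033055555 = 0.006944445 → n_i = 12.000  → integer, n_i = 12 ✓

Only n_f = 5 gives an integer upper level, n_i = 12.

The transition is from n = 12 to n = 5 (emission).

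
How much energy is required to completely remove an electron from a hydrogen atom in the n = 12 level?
0.09448 eV

The ionization energy is the energy needed to remove the electron completely (n → ∞).

For hydrogen, E_n = -13.6057 eV / n².

At n = 12: E_12 = -13.6057 / 12² = -0.09448403 eV
At n = ∞: E_∞ = 0 eV

Ionization energy = E_∞ - E_12 = 0 - (-0.09448403) = 0.09448403 eV
Ionization energy ≈ 0.09448 eV

This is also called the binding energy of the electron in state n = 12.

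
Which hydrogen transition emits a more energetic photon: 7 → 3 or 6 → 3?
7 → 3

Calculate the energy for each transition:

Transition 7 → 3:
ΔE₁ = |E_3 - E_7| = |-13.6057/3² - (-13.6057/7²)|
ΔE₁ = |-1.511744444 - (-0.277667347)| = 1.234077 eV

Transition 6 → 3:
ΔE₂ = |E_3 - E_6| = |-13.6057/3² - (-13.6057/6²)|
ΔE₂ = |-1.511744444 - (-0.377936111)| = 1.133808 eV

Since 1.234077 eV > 1.133808 eV, the transition 7 → 3 emits the more energetic photon.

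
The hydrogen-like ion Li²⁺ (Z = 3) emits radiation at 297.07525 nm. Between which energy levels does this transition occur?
n = 13 → n = 5

First, find the photon energy from the wavelength (hc = 1239.84 eV·nm):
E = hc/λ = 1239.84 eV·nm / 297.07525 nm = 4.1734880 eV

The energy levels of Li²⁺ satisfy E_n = -13.6057 × 3² / n² eV, so an emission n_i → n_f releases
ΔE = 13.6057 × 3² × (1/n_f² − 1/n_i²) eV.

Setting ΔE equal to the photon energy:
1/n_f² − 1/n_i² = 4.1734880 / (13.6057 × 3²) = 0.034082839

Since 1/n_i² must be positive, we need 1/n_f² > 0.034082839, i.e. n_f ≤ 5. For each allowed n_f, solve n_i = (1/n_f² − 0.034082839)^(−1/2) and check whether it is a whole number:
  n_f = 1: 1/n_i² = 1.000000000 − 0.034082839 = 0.965917161 → n_i = 1.017  (not an integer) ✗
  n_f = 2: 1/n_i² = 0.250000000 − 0.034082839 = 0.215917161 → n_i = 2.152  (not an integer) ✗
  n_f = 3: 1/n_i² = 0.111111111 − 0.034082839 = 0.077028272 → n_i = 3.603  (not an integer) ✗
  n_f = 4: 1/n_i² = 0.062500000 − 0.034082839 = 0.028417161 → n_i = 5.932  (not an integer) ✗
  n_f = 5: 1/n_i² = 0.040000000 − 0.034082839 = 0.005917161 → n_i = 13.000  → integer, n_i = 13 ✓

Only n_f = 5 gives an integer upper level, n_i = 13.

The transition is from n = 13 to n = 5 (emission).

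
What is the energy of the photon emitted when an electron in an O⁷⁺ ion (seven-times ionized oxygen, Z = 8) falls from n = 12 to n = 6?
18.14093 eV

The energy levels are E_n = -13.6057 Z² eV / n².

Energy at n = 12: E_12 = -13.6057 × 8² / 12² = -6.04697778 eV
Energy at n = 6: E_6 = -13.6057 × 8² / 6² = -24.18791111 eV

For emission (electron falling to lower state), the photon energy is:
E_photon = E_12 - E_6 = |-6.04697778 - (-24.18791111)|
E_photon = 18.14093 eV

This energy is carried away by the emitted photon.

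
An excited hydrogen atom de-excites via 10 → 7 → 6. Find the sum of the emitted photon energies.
0.24 eV

The energy levels of hydrogen are E_n = -13.6057 / n² eV.

First transition (10 → 7):
ΔE₁ = |E_7 - E_10|
ΔE₁ = |-0.27766735 - (-0.13605700)| = 0.14161 eV

Second transition (7 → 6):
ΔE₂ = |E_6 - E_7|
ΔE₂ = |-0.37793611 - (-0.27766735)| = 0.10027 eV

Total energy released:
E_total = ΔE₁ + ΔE₂ = 0.14161 + 0.10027 = 0.24 eV

Note: This equals the direct transition 10 → 6: 0.24 eV ✓
Energy is conserved regardless of the path taken.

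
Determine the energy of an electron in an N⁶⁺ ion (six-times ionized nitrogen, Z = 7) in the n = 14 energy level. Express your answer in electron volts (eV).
-3.40 eV

The energy levels of a hydrogen-like atom are given by:
E_n = -13.6057 Z² / n² eV  (with Z = 7 for N⁶⁺)

For n = 14:
E_14 = -13.6057 × 7² / 14²
E_14 = -13.6057 × 49 / 196
E_14 = -3.40 eV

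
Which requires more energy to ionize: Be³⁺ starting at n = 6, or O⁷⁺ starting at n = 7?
O⁷⁺ at n = 7 (E = -17.771 eV)

Using E_n = -13.6057 Z² / n² eV:

Be³⁺ (Z = 4) at n = 6:
E = -13.6057 × 4² / 6² = -13.6057 × 16 / 36 = -6.046978 eV

O⁷⁺ (Z = 8) at n = 7:
E = -13.6057 × 8² / 7² = -13.6057 × 64 / 49 = -17.770710 eV

Since -17.770710 eV < -6.046978 eV,
O⁷⁺ at n = 7 is more tightly bound (requires more energy to ionize).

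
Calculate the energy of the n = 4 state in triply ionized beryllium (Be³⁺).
-13.60570 eV

For hydrogen-like ions, the energy levels scale with Z²:
E_n = -13.6057 Z² / n² eV

For Be³⁺ (Z = 4) at n = 4:
E_4 = -13.6057 × 4² / 4²
E_4 = -13.6057 × 16 / 16
E_4 = -217.6912 / 16
E_4 = -13.60570 eV

The energy is 16 times more negative than hydrogen at the same n due to the stronger nuclear charge.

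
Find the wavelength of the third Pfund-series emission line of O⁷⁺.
58.4144 nm

The lines of a series are numbered from the longest wavelength (smallest ΔE) outward; the third line is the transition from n = n_f + 3 to n_f.
The Pfund series has all transitions ending at n_f = 5.

For O⁷⁺ (Z = 8), the third line (γ-line) is the jump from n = 8 to n = 5:
E_8 = -13.6057 × 8² / 8² = -13.605700 eV
E_5 = -13.6057 × 8² / 5² = -34.830592 eV
ΔE = E_8 - E_5 = 21.224892 eV

λ = hc/E = 1239.84 eV·nm / 21.224892 eV
λ = 58.4144 nm

This is the γ-line of the Pfund series in O⁷⁺.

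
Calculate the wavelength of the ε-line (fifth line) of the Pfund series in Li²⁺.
337.506 nm

The lines of a series are numbered from the longest wavelength (smallest ΔE) outward; the fifth line is the transition from n = n_f + 5 to n_f.
The Pfund series has all transitions ending at n_f = 5.

For Li²⁺ (Z = 3), the fifth line (ε-line) is the jump from n = 10 to n = 5:
E_10 = -13.6057 × 3² / 10² = -1.2245130 eV
E_5 = -13.6057 × 3² / 5² = -4.8980520 eV
ΔE = E_10 - E_5 = 3.6735390 eV

λ = hc/E = 1239.84 eV·nm / 3.6735390 eV
λ = 337.506 nm

This is the ε-line of the Pfund series in Li²⁺.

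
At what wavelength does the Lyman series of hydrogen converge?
91.126513 nm

The series limit corresponds to the transition from n = ∞ to n = 1.
This is the highest energy (shortest wavelength) transition in the Lyman series.

E_∞ = 0 eV
E_1 = -13.6057 / 1² = -13.60570000 eV

Energy at series limit:
ΔE = E_∞ - E_1 = 0 - (-13.60570000) = 13.60570000 eV
λ = hc/E = 1239.84 eV·nm / 13.60570000 eV = 91.126513 nm

This energy equals the ionization energy from the n = 1 state of hydrogen.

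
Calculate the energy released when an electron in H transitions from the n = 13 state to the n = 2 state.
3.320918 eV

The energy levels are E_n = -13.6057 eV / n².

Energy at n = 13: E_13 = -13.6057 / 13² = -0.080507101 eV
Energy at n = 2: E_2 = -13.6057 / 2² = -3.401425000 eV

For emission (electron falling to lower state), the photon energy is:
E_photon = E_13 - E_2 = |-0.080507101 - (-3.401425000)|
E_photon = 3.320918 eV

This energy is carried away by the emitted photon.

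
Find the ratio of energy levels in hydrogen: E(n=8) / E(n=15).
3.515625

Using E_n = -13.6057 Z² / n² eV with Z = 1:

E_8 = -13.6057 / 8² = -13.6057 / 64 = -0.21258906250 eV
E_15 = -13.6057 / 15² = -13.6057 / 225 = -0.06046977778 eV

The ratio is:
E_8/E_15 = (-0.21258906250) / (-0.06046977778)
E_8/E_15 = (-13.6057/64) / (-13.6057/225)
E_8/E_15 = 225/64
E_8/E_15 = 3.515625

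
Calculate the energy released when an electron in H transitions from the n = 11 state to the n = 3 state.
1.40 eV

The energy levels are E_n = -13.6057 eV / n².

Energy at n = 11: E_11 = -13.6057 / 11² = -0.11244 eV
Energy at n = 3: E_3 = -13.6057 / 3² = -1.51174 eV

For emission (electron falling to lower state), the photon energy is:
E_photon = E_11 - E_3 = |-0.11244 - (-1.51174)|
E_photon = 1.40 eV

This energy is carried away by the emitted photon.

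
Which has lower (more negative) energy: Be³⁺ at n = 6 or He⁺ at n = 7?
Be³⁺ at n = 6 (E = -6.046978 eV)

Using E_n = -13.6057 Z² / n² eV:

Be³⁺ (Z = 4) at n = 6:
E = -13.6057 × 4² / 6² = -13.6057 × 16 / 36 = -6.046977778 eV

He⁺ (Z = 2) at n = 7:
E = -13.6057 × 2² / 7² = -13.6057 × 4 / 49 = -1.110669388 eV

Since -6.046977778 eV < -1.110669388 eV,
Be³⁺ at n = 6 is more tightly bound (requires more energy to ionize).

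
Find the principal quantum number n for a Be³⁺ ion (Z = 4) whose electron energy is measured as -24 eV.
n = 3

The exact energy levels follow E_n = -13.6057 Z² / n² eV with Z = 4.

The measured value (-24 eV) is reported to only 2 significant figures, so we must test candidate n values and see which one matches to that precision.

Candidate energies:
  n = 1:  E = -13.6057 × 4² / 1² = -217.69120 eV
  n = 2:  E = -13.6057 × 4² / 2² = -54.42280 eV
  n = 3:  E = -13.6057 × 4² / 3² = -24.18791 eV  ← matches
  n = 4:  E = -13.6057 × 4² / 4² = -13.60570 eV
  n = 5:  E = -13.6057 × 4² / 5² = -8.70765 eV

Checking against the measurement of -24 eV (2 sig figs), only n = 3 agrees:
E_3 = -24.18791 eV, which rounds to -24 eV ✓

Therefore n = 3.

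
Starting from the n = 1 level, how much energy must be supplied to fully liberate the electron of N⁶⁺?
666.679 eV

The ionization energy is the energy needed to remove the electron completely (n → ∞).

For a hydrogen-like ion with Z = 7, E_n = -13.6057 Z² / n² eV.

At n = 1: E_1 = -13.6057 × 7² / 1² = -666.679300 eV
At n = ∞: E_∞ = 0 eV

Ionization energy = E_∞ - E_1 = 0 - (-666.679300) = 666.679300 eV
Ionization energy ≈ 666.679 eV

This is also called the binding energy of the electron in state n = 1.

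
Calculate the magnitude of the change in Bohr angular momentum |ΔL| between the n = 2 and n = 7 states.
5.27286e-34 J·s (or 5ℏ)

In the Bohr model, L_n = nℏ where ℏ = 1.0545718e-34 J·s.

L_7 = 7ℏ = 7.3820026e-34 J·s
L_2 = 2ℏ = 2.1091436e-34 J·s

ΔL = L_7 - L_2 = (7 - 2)ℏ = 5ℏ
ΔL = 5 × 1.0545718e-34 J·s = 5.27286e-34 J·s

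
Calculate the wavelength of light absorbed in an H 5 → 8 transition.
3738.52362 nm

First, find the transition energy using E_n = -13.6057 / n² eV:
E_5 = -13.6057 / 5² = -0.54422800000 eV
E_8 = -13.6057 / 8² = -0.21258906250 eV

Photon energy: |ΔE| = |E_8 - E_5| = 0.33163893750 eV

Convert to wavelength using E = hc/λ with hc = 1239.84 eV·nm:
λ = hc/E = 1239.84 eV·nm / 0.33163893750 eV
λ = 3738.52362 nm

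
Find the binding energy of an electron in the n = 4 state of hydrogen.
0.85 eV

The ionization energy is the energy needed to remove the electron completely (n → ∞).

For hydrogen, E_n = -13.6057 eV / n².

At n = 4: E_4 = -13.6057 / 4² = -0.85036 eV
At n = ∞: E_∞ = 0 eV

Ionization energy = E_∞ - E_4 = 0 - (-0.85036) = 0.85036 eV
Ionization energy ≈ 0.85 eV

This is also called the binding energy of the electron in state n = 4.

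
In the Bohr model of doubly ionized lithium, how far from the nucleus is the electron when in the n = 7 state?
0.864323 nm (or 8.643228 Å)

The Bohr radius formula is:
r_n = n² a₀ / Z

where a₀ = 0.052917721 nm is the Bohr radius.

For Li²⁺ (Z = 3) at n = 7:
r_7 = 7² × 0.052917721 nm / 3
r_7 = 49 × 0.052917721 nm / 3
r_7 = 2.5929683 nm / 3
r_7 = 0.864323 nm

The electron orbits at approximately 0.864323 nm from the nucleus.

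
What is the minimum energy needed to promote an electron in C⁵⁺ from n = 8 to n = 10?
2.75515 eV

The energy levels of a hydrogen-like atom are E_n = -13.6057 Z² eV / n².

Energy at n = 8: E_8 = -13.6057 × 6² / 8² = -7.65320625 eV
Energy at n = 10: E_10 = -13.6057 × 6² / 10² = -4.89805200 eV

The excitation energy is the difference:
ΔE = E_10 - E_8
ΔE = -4.89805200 - (-7.65320625)
ΔE = 2.75515 eV

Since this is positive, energy must be absorbed (photon absorption).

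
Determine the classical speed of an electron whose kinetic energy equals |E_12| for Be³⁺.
7.2923e+05 m/s (or 0.243% of c)

The binding energy at n = 12 for Be³⁺ is:
E_12 = -13.6057 × 4²/12² = -1.5117444 eV
|E_12| = 1.5117444 eV

Convert to Joules:
KE = 1.5117444 eV × (1.602177 × 10⁻¹⁹ J/eV) = 2.422082e-19 J

Using KE = ½mv²:
v = √(2·KE/m_e)
v = √(2 × 2.422082e-19 J / 9.10938 × 10⁻³¹ kg)
v = 7.2923e+05 m/s

This is approximately 0.243% the speed of light.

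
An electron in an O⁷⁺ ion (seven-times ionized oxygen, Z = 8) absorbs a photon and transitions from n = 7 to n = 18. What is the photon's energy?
15.083 eV

The energy levels of a hydrogen-like atom are E_n = -13.6057 Z² eV / n².

Energy at n = 7: E_7 = -13.6057 × 8² / 7² = -17.770710 eV
Energy at n = 18: E_18 = -13.6057 × 8² / 18² = -2.687546 eV

The excitation energy is the difference:
ΔE = E_18 - E_7
ΔE = -2.687546 - (-17.770710)
ΔE = 15.083 eV

Since this is positive, energy must be absorbed (photon absorption).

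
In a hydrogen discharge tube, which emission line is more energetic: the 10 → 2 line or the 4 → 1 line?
4 → 1

Calculate the energy for each transition:

Transition 10 → 2:
ΔE₁ = |E_2 - E_10| = |-13.6057/2² - (-13.6057/10²)|
ΔE₁ = |-3.401425000 - (-0.136057000)| = 3.265368 eV

Transition 4 → 1:
ΔE₂ = |E_1 - E_4| = |-13.6057/1² - (-13.6057/4²)|
ΔE₂ = |-13.605700000 - (-0.850356250)| = 12.755344 eV

Since 12.755344 eV > 3.265368 eV, the transition 4 → 1 emits the more energetic photon.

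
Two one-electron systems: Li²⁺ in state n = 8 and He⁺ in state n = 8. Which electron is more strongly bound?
Li²⁺ at n = 8 (E = -1.91 eV)

Using E_n = -13.6057 Z² / n² eV:

Li²⁺ (Z = 3) at n = 8:
E = -13.6057 × 3² / 8² = -13.6057 × 9 / 64 = -1.91330 eV

He⁺ (Z = 2) at n = 8:
E = -13.6057 × 2² / 8² = -13.6057 × 4 / 64 = -0.85036 eV

Since -1.91330 eV < -0.85036 eV,
Li²⁺ at n = 8 is more tightly bound (requires more energy to ionize).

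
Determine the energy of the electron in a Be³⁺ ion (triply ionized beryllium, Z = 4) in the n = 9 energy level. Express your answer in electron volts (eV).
-2.6875 eV

The energy levels of a hydrogen-like atom are given by:
E_n = -13.6057 Z² / n² eV  (with Z = 4 for Be³⁺)

For n = 9:
E_9 = -13.6057 × 4² / 9²
E_9 = -13.6057 × 16 / 81
E_9 = -2.6875 eV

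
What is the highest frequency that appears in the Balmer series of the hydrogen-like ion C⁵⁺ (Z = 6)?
2.9609e+16 Hz

The series limit corresponds to the transition from n = ∞ to n = 2.
This is the highest energy (shortest wavelength) transition in the Balmer series.

E_∞ = 0 eV
E_2 = -13.6057 × 6² / 2² = -122.45130 eV

Energy at series limit:
ΔE = E_∞ - E_2 = 0 - (-122.45130) = 122.45130 eV
E = 122.45130 eV × (1.602177 × 10⁻¹⁹ J/eV) = 1.961887e-17 J
f = E/h = 1.961887e-17 J / (6.62607 × 10⁻³⁴ J·s) = 2.9609e+16 Hz

This energy equals the ionization energy from the n = 2 state of C⁵⁺.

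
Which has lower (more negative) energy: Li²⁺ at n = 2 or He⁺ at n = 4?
Li²⁺ at n = 2 (E = -30.613 eV)

Using E_n = -13.6057 Z² / n² eV:

Li²⁺ (Z = 3) at n = 2:
E = -13.6057 × 3² / 2² = -13.6057 × 9 / 4 = -30.612825 eV

He⁺ (Z = 2) at n = 4:
E = -13.6057 × 2² / 4² = -13.6057 × 4 / 16 = -3.401425 eV

Since -30.612825 eV < -3.401425 eV,
Li²⁺ at n = 2 is more tightly bound (requires more energy to ionize).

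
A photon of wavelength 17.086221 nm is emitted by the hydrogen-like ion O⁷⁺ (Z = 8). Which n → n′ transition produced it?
n = 6 → n = 3

First, find the photon energy from the wavelength (hc = 1239.84 eV·nm):
E = hc/λ = 1239.84 eV·nm / 17.086221 nm = 72.563734 eV

The energy levels of O⁷⁺ satisfy E_n = -13.6057 × 8² / n² eV, so an emission n_i → n_f releases
ΔE = 13.6057 × 8² × (1/n_f² − 1/n_i²) eV.

Setting ΔE equal to the photon energy:
1/n_f² − 1/n_i² = 72.563734 / (13.6057 × 8²) = 0.083333334

Since 1/n_i² must be positive, we need 1/n_f² > 0.083333334, i.e. n_f ≤ 3. For each allowed n_f, solve n_i = (1/n_f² − 0.083333334)^(−1/2) and check whether it is a whole number:
  n_f = 1: 1/n_i² = 1.000000000 − 0.083333334 = 0.916666666 → n_i = 1.044  (not an integer) ✗
  n_f = 2: 1/n_i² = 0.250000000 − 0.083333334 = 0.166666666 → n_i = 2.449  (not an integer) ✗
  n_f = 3: 1/n_i² = 0.111111111 − 0.083333334 = 0.027777777 → n_i = 6.000  → integer, n_i = 6 ✓

Only n_f = 3 gives an integer upper level, n_i = 6.

The transition is from n = 6 to n = 3 (emission).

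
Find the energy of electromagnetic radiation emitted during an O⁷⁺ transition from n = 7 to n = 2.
199.920490 eV

The energy levels are E_n = -13.6057 Z² eV / n².

Energy at n = 7: E_7 = -13.6057 × 8² / 7² = -17.770710204 eV
Energy at n = 2: E_2 = -13.6057 × 8² / 2² = -217.691200000 eV

For emission (electron falling to lower state), the photon energy is:
E_photon = E_7 - E_2 = |-17.770710204 - (-217.691200000)|
E_photon = 199.920490 eV

This energy is carried away by the emitted photon.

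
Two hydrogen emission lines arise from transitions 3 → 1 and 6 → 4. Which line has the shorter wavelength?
3 → 1

Calculate the energy for each transition:

Transition 3 → 1:
ΔE₁ = |E_1 - E_3| = |-13.6057/1² - (-13.6057/3²)|
ΔE₁ = |-13.605700000000 - (-1.511744444444)| = 12.093955556 eV

Transition 6 → 4:
ΔE₂ = |E_4 - E_6| = |-13.6057/4² - (-13.6057/6²)|
ΔE₂ = |-0.850356250000 - (-0.377936111111)| = 0.472420139 eV

Since 12.093955556 eV > 0.472420139 eV, the transition 3 → 1 emits the more energetic photon.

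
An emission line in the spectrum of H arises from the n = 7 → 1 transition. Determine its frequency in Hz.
3.22270e+15 Hz

First, find the transition energy:
E_7 = -13.6057 / 7² = -0.2776673 eV
E_1 = -13.6057 / 1² = -13.6057000 eV
|ΔE| = |E_1 - E_7| = 13.3280327 eV

Convert to Joules: E = 13.3280327 eV × (1.602177 × 10⁻¹⁹ J/eV) = 2.1353867e-18 J

Using E = hf:
f = E/h = 2.1353867e-18 J / (6.62607 × 10⁻³⁴ J·s)
f = 3.22270e+15 Hz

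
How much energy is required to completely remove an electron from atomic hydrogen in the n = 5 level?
0.5442 eV

The ionization energy is the energy needed to remove the electron completely (n → ∞).

For hydrogen, E_n = -13.6057 eV / n².

At n = 5: E_5 = -13.6057 / 5² = -0.5442280 eV
At n = ∞: E_∞ = 0 eV

Ionization energy = E_∞ - E_5 = 0 - (-0.5442280) = 0.5442280 eV
Ionization energy ≈ 0.5442 eV

This is also called the binding energy of the electron in state n = 5.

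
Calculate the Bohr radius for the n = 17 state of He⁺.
7.6466 nm (or 76.4661 Å)

The Bohr radius formula is:
r_n = n² a₀ / Z

where a₀ = 0.0529177 nm is the Bohr radius.

For He⁺ (Z = 2) at n = 17:
r_17 = 17² × 0.0529177 nm / 2
r_17 = 289 × 0.0529177 nm / 2
r_17 = 15.29322 nm / 2
r_17 = 7.6466 nm

The electron orbits at approximately 7.6466 nm from the nucleus.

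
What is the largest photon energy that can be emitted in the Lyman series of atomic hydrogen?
13.60570 eV

The series limit corresponds to the transition from n = ∞ to n = 1.
This is the highest energy (shortest wavelength) transition in the Lyman series.

E_∞ = 0 eV
E_1 = -13.6057 / 1² = -13.60570 eV

Energy at series limit:
ΔE = E_∞ - E_1 = 0 - (-13.60570) = 13.60570 eV

This energy equals the ionization energy from the n = 1 state of hydrogen.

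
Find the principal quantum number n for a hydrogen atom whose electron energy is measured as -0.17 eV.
n = 9

The exact energy levels follow E_n = -13.6057 eV / n².

The measured value (-0.17 eV) is reported to only 2 significant figures, so we must test candidate n values and see which one matches to that precision.

Candidate energies:
  n = 7:  E = -13.6057/7² = -0.27767 eV
  n = 8:  E = -13.6057/8² = -0.21259 eV
  n = 9:  E = -13.6057/9² = -0.16797 eV  ← matches
  n = 10:  E = -13.6057/10² = -0.13606 eV
  n = 11:  E = -13.6057/11² = -0.11244 eV

Checking against the measurement of -0.17 eV (2 sig figs), only n = 9 agrees:
E_9 = -0.16797 eV, which rounds to -0.17 eV ✓

Therefore n = 9.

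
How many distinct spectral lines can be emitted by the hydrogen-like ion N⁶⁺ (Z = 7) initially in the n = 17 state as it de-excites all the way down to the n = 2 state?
120

The electron can occupy levels n = 2, 3, ..., 17 during de-excitation — that is m = 17 - 2 + 1 = 16 distinct levels.

The number of distinct spectral lines equals the number of ways to choose 2 of these m levels (each pair gives one possible emission transition):

Number of lines = m(m-1)/2 = 16×15/2 = 120

These correspond to all possible transitions between the 16 levels:
17 → 16, 17 → 15, 17 → 14, 17 → 13, 17 → 12, 17 → 11, 17 → 10, 17 → 9...

Each transition produces a photon with a unique energy (and thus wavelength). This count does not depend on Z.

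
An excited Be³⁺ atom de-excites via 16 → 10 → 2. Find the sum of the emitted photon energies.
53.5724 eV

The energy levels of Be³⁺ are E_n = -13.6057 × 4² / n² eV.

First transition (16 → 10):
ΔE₁ = |E_10 - E_16|
ΔE₁ = |-2.1769120000 - (-0.8503562500)| = 1.3265558 eV

Second transition (10 → 2):
ΔE₂ = |E_2 - E_10|
ΔE₂ = |-54.4228000000 - (-2.1769120000)| = 52.2458880 eV

Total energy released:
E_total = ΔE₁ + ΔE₂ = 1.3265558 + 52.2458880 = 53.5724 eV

Note: This equals the direct transition 16 → 2: 53.5724 eV ✓
Energy is conserved regardless of the path taken.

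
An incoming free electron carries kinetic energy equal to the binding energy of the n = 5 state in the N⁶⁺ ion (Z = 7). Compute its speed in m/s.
3.06277e+06 m/s (or 1.02163% of c)

The binding energy at n = 5 for N⁶⁺ is:
E_5 = -13.6057 × 7²/5² = -26.6671720 eV
|E_5| = 26.6671720 eV

Convert to Joules:
KE = 26.6671720 eV × (1.602177 × 10⁻¹⁹ J/eV) = 4.2725530e-18 J

Using KE = ½mv²:
v = √(2·KE/m_e)
v = √(2 × 4.2725530e-18 J / 9.10938 × 10⁻³¹ kg)
v = 3.06277e+06 m/s

This is approximately 1.02163% the speed of light.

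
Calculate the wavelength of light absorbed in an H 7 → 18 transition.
5260.8164 nm

First, find the transition energy using E_n = -13.6057 / n² eV:
E_7 = -13.6057 / 7² = -0.2776673469 eV
E_18 = -13.6057 / 18² = -0.0419929012 eV

Photon energy: |ΔE| = |E_18 - E_7| = 0.2356744457 eV

Convert to wavelength using E = hc/λ with hc = 1239.84 eV·nm:
λ = hc/E = 1239.84 eV·nm / 0.2356744457 eV
λ = 5260.8164 nm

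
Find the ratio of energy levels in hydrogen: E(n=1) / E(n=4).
16.00

Using E_n = -13.6057 Z² / n² eV with Z = 1:

E_1 = -13.6057 / 1² = -13.6057 / 1 = -13.60570000 eV
E_4 = -13.6057 / 4² = -13.6057 / 16 = -0.85035625 eV

The ratio is:
E_1/E_4 = (-13.60570000) / (-0.85035625)
E_1/E_4 = (-13.6057/1) / (-13.6057/16)
E_1/E_4 = 16/1
E_1/E_4 = 16.00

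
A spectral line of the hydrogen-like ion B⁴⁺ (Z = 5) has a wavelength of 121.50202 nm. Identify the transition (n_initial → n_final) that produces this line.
n = 10 → n = 5

First, find the photon energy from the wavelength (hc = 1239.84 eV·nm):
E = hc/λ = 1239.84 eV·nm / 121.50202 nm = 10.204275 eV

The energy levels of B⁴⁺ satisfy E_n = -13.6057 × 5² / n² eV, so an emission n_i → n_f releases
ΔE = 13.6057 × 5² × (1/n_f² − 1/n_i²) eV.

Setting ΔE equal to the photon energy:
1/n_f² − 1/n_i² = 10.204275 / (13.6057 × 5²) = 0.030000000

Since 1/n_i² must be positive, we need 1/n_f² > 0.030000000, i.e. n_f ≤ 5. For each allowed n_f, solve n_i = (1/n_f² − 0.030000000)^(−1/2) and check whether it is a whole number:
  n_f = 1: 1/n_i² = 1.000000000 − 0.030000000 = 0.970000000 → n_i = 1.015  (not an integer) ✗
  n_f = 2: 1/n_i² = 0.250000000 − 0.030000000 = 0.220000000 → n_i = 2.132  (not an integer) ✗
  n_f = 3: 1/n_i² = 0.111111111 − 0.030000000 = 0.081111111 → n_i = 3.511  (not an integer) ✗
  n_f = 4: 1/n_i² = 0.062500000 − 0.030000000 = 0.032500000 → n_i = 5.547  (not an integer) ✗
  n_f = 5: 1/n_i² = 0.040000000 − 0.030000000 = 0.010000000 → n_i = 10.000  → integer, n_i = 10 ✓

Only n_f = 5 gives an integer upper level, n_i = 10.

The transition is from n = 10 to n = 5 (emission).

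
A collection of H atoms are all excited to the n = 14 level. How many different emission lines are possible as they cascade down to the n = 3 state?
66

The electron can occupy levels n = 3, 4, ..., 14 during de-excitation — that is m = 14 - 3 + 1 = 12 distinct levels.

The number of distinct spectral lines equals the number of ways to choose 2 of these m levels (each pair gives one possible emission transition):

Number of lines = m(m-1)/2 = 12×11/2 = 66

These correspond to all possible transitions between the 12 levels:
14 → 13, 14 → 12, 14 → 11, 14 → 10, 14 → 9, 14 → 8, 14 → 7, 14 → 6...

Each transition produces a photon with a unique energy (and thus wavelength). This count does not depend on Z.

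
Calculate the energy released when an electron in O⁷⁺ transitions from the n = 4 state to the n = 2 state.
163.27 eV

The energy levels are E_n = -13.6057 Z² eV / n².

Energy at n = 4: E_4 = -13.6057 × 8² / 4² = -54.42280 eV
Energy at n = 2: E_2 = -13.6057 × 8² / 2² = -217.69120 eV

For emission (electron falling to lower state), the photon energy is:
E_photon = E_4 - E_2 = |-54.42280 - (-217.69120)|
E_photon = 163.27 eV

This energy is carried away by the emitted photon.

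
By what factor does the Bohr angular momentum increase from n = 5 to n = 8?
1.60

In the Bohr model, L_n = nℏ, so the ratio is purely the ratio of quantum numbers:

L_8/L_5 = 8ℏ / 5ℏ = 8/5 = 1.60

The angular momentum scales linearly with n.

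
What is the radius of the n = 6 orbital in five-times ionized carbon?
0.3175 nm (or 3.1751 Å)

The Bohr radius formula is:
r_n = n² a₀ / Z

where a₀ = 0.0529177 nm is the Bohr radius.

For C⁵⁺ (Z = 6) at n = 6:
r_6 = 6² × 0.0529177 nm / 6
r_6 = 36 × 0.0529177 nm / 6
r_6 = 1.90504 nm / 6
r_6 = 0.3175 nm

The electron orbits at approximately 0.3175 nm from the nucleus.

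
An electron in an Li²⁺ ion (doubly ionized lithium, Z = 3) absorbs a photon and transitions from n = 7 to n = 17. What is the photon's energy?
2.0753 eV

The energy levels of a hydrogen-like atom are E_n = -13.6057 Z² eV / n².

Energy at n = 7: E_7 = -13.6057 × 3² / 7² = -2.4990061 eV
Energy at n = 17: E_17 = -13.6057 × 3² / 17² = -0.4237069 eV

The excitation energy is the difference:
ΔE = E_17 - E_7
ΔE = -0.4237069 - (-2.4990061)
ΔE = 2.0753 eV

Since this is positive, energy must be absorbed (photon absorption).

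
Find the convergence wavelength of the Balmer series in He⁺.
91.1265 nm

The series limit corresponds to the transition from n = ∞ to n = 2.
This is the highest energy (shortest wavelength) transition in the Balmer series.

E_∞ = 0 eV
E_2 = -13.6057 × 2² / 2² = -13.605700 eV

Energy at series limit:
ΔE = E_∞ - E_2 = 0 - (-13.605700) = 13.605700 eV
λ = hc/E = 1239.84 eV·nm / 13.605700 eV = 91.1265 nm

This energy equals the ionization energy from the n = 2 state of He⁺.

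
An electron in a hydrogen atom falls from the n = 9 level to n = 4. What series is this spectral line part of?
Brackett series

The spectral series in hydrogen are named based on the final (lower) energy level:
- Lyman series: n_final = 1 (ultraviolet)
- Balmer series: n_final = 2 (visible/near-UV)
- Paschen series: n_final = 3 (infrared)
- Brackett series: n_final = 4 (infrared)
- Pfund series: n_final = 5 (far infrared)

Since this transition ends at n = 4, it belongs to the Brackett series.

For reference, this 9 → 4 line has photon energy
ΔE = 13.6057 eV × (1/4² - 1/9²) = 0.6823846451 eV,
corresponding to wavelength λ = hc/ΔE = 1239.84 eV·nm / 0.6823846451 eV = 1816.9225 nm in the infrared region.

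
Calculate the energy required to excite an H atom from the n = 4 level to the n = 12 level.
0.76 eV

The energy levels of a hydrogen-like atom are E_n = -13.6057 eV / n².

Energy at n = 4: E_4 = -13.6057 / 4² = -0.85036 eV
Energy at n = 12: E_12 = -13.6057 / 12² = -0.09448 eV

The excitation energy is the difference:
ΔE = E_12 - E_4
ΔE = -0.09448 - (-0.85036)
ΔE = 0.76 eV

Since this is positive, energy must be absorbed (photon absorption).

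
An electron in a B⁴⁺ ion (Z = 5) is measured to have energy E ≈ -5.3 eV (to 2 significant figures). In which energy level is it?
n = 8

The exact energy levels follow E_n = -13.6057 Z² / n² eV with Z = 5.

The measured value (-5.3 eV) is reported to only 2 significant figures, so we must test candidate n values and see which one matches to that precision.

Candidate energies:
  n = 6:  E = -13.6057 × 5² / 6² = -9.44840 eV
  n = 7:  E = -13.6057 × 5² / 7² = -6.94168 eV
  n = 8:  E = -13.6057 × 5² / 8² = -5.31473 eV  ← matches
  n = 9:  E = -13.6057 × 5² / 9² = -4.19929 eV
  n = 10:  E = -13.6057 × 5² / 10² = -3.40143 eV

Checking against the measurement of -5.3 eV (2 sig figs), only n = 8 agrees:
E_8 = -5.31473 eV, which rounds to -5.3 eV ✓

Therefore n = 8.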